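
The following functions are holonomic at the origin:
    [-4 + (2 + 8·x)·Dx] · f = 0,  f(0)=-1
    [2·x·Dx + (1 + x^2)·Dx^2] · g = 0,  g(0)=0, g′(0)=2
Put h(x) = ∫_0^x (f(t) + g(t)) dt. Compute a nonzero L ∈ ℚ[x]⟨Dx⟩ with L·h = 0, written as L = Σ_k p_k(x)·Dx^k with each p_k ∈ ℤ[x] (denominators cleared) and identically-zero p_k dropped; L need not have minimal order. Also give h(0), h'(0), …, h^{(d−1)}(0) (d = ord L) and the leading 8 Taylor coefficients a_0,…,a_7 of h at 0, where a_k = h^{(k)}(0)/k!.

f: a_k = -1, -2, 2, -4, 10, -28, 84, -264, …
g: a_k = 0, 2, 0, -2/3, 0, 2/5, 0, -2/7, …
Sum ⇒ L₀ = lclm(L_f,L_g) in ℚ(x)⟨Dx⟩.
h=∫h₀ ⇒ L = L₀·Dx.
L = (-2 - 20·x + 6·x^2 + 12·x^3)·Dx^2 + (-7 - 8·x - 25·x^2 + 24·x^3 + 42·x^4)·Dx^3 + (-1 - 3·x + 6·x^2 + 9·x^3 + 7·x^4 + 12·x^5)·Dx^4  (order 4).
h: a_k = 0, -1, 0, 2/3, -7/6, 2, -23/5, 12, …
ICs: h(0) = 0, h′(0) = -1, h′′(0) = 0, h′′′(0) = 4.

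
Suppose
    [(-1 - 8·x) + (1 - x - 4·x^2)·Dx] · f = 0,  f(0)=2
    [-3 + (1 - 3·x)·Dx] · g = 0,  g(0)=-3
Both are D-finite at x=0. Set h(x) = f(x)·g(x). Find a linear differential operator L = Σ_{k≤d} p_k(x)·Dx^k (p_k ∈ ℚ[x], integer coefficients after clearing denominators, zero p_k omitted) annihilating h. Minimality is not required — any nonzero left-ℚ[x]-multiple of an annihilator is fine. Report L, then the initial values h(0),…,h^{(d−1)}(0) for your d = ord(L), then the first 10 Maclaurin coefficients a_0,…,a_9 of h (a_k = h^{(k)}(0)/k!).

f: a_k = 2, 2, 10, 18, 58, 130, 362, 882, 2330, 5858, …
g: a_k = -3, -9, -27, -81, -243, -729, -2187, -6561, -19683, -59049, …
f·g: L₀ = L_f ⊗_s L_g, ord ≤ 1·1.
L = (-4 - 2·x + 36·x^2) + (1 - 4·x - x^2 + 12·x^3)·Dx  (order 1).
h: a_k = -6, -24, -102, -360, -1254, -4152, -13542, -43272, -136806, -427992, …
ICs: h(0) = -6.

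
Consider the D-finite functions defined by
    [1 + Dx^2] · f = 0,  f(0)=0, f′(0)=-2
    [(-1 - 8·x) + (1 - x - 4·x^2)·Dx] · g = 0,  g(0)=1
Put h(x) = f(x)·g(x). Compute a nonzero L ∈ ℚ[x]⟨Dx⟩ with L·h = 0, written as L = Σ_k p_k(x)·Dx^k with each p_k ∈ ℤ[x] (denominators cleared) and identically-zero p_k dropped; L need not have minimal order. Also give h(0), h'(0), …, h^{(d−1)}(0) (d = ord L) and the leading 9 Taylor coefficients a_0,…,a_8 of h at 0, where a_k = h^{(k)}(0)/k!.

L = (7 + x + 4·x^2) + (2 + 16·x)·Dx + (-1 + x + 4·x^2)·Dx^2  (order 2).
h: a_k = 0, -2, -2, -29/3, -53/3, -1127/20, -7621/60, -888089/2520, -2168417/2520, …
ICs: h(0) = 0, h′(0) = -2.

f: a_k = 0, -2, 0, 1/3, 0, -1/60, 0, 1/2520, 0, …
g: a_k = 1, 1, 5, 9, 29, 65, 181, 441, 1165, …
Sym-product of L_f,L_g gives L₀ (≤ ord 2).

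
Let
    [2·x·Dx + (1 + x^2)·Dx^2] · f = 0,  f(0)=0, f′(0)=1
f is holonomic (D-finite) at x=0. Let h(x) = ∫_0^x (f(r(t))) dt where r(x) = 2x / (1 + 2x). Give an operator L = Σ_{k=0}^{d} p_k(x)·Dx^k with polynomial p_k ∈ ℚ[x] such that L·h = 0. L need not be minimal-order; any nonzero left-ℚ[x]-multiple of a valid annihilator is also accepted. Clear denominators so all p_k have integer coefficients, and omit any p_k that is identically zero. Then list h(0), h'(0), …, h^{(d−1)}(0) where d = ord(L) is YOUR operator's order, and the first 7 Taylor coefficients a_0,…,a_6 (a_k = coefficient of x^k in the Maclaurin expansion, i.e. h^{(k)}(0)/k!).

f: a_k = 0, 1, 0, -1/3, 0, 1/5, 0, …
L₀ from L_f via x↦r, Dx↦r'^{-1}Dx.
h=∫₀ˣh₀: take L = L₀·Dx.
L = (4 + 16·x)·Dx^2 + (1 + 4·x + 8·x^2)·Dx^3  (order 3).
h: a_k = 0, 0, 1, -4/3, 4/3, 0, -64/15, …
ICs: h(0) = 0, h′(0) = 0, h′′(0) = 2.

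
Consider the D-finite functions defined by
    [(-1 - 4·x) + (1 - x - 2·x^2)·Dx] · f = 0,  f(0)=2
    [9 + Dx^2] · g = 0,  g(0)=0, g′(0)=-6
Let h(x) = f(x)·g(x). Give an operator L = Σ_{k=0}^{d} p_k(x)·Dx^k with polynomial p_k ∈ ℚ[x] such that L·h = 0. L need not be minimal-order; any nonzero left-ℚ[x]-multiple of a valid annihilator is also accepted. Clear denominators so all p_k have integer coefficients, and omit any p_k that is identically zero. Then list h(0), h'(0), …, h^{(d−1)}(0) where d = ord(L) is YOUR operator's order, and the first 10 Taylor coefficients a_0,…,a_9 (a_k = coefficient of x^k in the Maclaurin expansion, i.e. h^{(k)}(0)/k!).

L = (-5 + 9·x + 18·x^2) + (2 + 8·x)·Dx + (-1 + x + 2·x^2)·Dx^2  (order 2).
h: a_k = 0, -12, -12, -18, -42, -861/10, -1701/10, -47679/140, -95307/140, -1525563/1120, …
ICs: h(0) = 0, h′(0) = -12.

f: a_k = 2, 2, 6, 10, 22, 42, 86, 170, 342, 682, …
g: a_k = 0, -6, 0, 9, 0, -81/20, 0, 243/280, 0, -243/2240, …
h₀=f·g: eliminate ⇒ L₀, order ≤ 1·2.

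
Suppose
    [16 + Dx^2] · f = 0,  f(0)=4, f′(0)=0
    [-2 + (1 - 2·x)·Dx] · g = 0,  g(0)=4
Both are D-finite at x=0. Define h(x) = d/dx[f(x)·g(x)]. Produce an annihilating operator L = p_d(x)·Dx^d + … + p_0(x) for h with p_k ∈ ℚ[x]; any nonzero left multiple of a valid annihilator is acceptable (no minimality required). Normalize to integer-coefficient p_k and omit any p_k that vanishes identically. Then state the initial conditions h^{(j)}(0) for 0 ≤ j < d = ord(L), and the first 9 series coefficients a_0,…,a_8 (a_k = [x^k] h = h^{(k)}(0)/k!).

f: a_k = 4, 0, -32, 0, 128/3, 0, -1024/45, 0, 2048/315, …
g: a_k = 4, 8, 16, 32, 64, 128, 256, 512, 1024, …
h₀=f·g: eliminate ⇒ L₀, order ≤ 2·1.
h=h₀': d/dx-closure on L₀ ⇒ L.
L = (8 - 64·x + 64·x^2) + (-4 + 8·x)·Dx + (1 - 4·x + 4·x^2)·Dx^2  (order 2).
h: a_k = 32, -128, -384, -1024/3, -2560/3, -38912/15, -272384/45, -4292608/315, -1073152/35, …
ICs: h(0) = 32, h′(0) = -128.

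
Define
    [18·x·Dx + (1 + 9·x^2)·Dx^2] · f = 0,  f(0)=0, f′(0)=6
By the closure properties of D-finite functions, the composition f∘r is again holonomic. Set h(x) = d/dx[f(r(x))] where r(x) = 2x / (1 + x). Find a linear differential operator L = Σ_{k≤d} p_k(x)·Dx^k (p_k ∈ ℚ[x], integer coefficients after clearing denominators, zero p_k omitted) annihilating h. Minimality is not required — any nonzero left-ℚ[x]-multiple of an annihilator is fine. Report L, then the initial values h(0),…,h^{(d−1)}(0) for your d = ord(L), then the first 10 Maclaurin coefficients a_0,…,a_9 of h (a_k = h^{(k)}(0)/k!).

L = (2 + 74·x) + (1 + 2·x + 37·x^2)·Dx  (order 1).
h: a_k = 12, -24, -396, 1680, 11292, -84744, -248316, 3632160, 1923372, -138236664, …
ICs: h(0) = 12.

f: a_k = 0, 6, 0, -18, 0, 486/5, 0, -4374/7, 0, 4374, …
Substitute x→r, Dx→(1/r')Dx; clear ⇒ L₀.
Derive L from L₀ (diff closure).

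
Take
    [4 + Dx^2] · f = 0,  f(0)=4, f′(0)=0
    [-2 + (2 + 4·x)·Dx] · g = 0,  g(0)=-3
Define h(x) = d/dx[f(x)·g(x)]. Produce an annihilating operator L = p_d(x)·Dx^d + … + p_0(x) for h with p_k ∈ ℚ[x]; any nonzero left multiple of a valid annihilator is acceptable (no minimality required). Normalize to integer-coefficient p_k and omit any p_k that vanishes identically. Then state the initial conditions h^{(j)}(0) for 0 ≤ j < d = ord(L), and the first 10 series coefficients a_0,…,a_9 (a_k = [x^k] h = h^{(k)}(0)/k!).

f: a_k = 4, 0, -8, 0, 8/3, 0, -16/45, 0, 8/315, 0, …
g: a_k = -3, -3, 3/2, -3/2, 15/8, -21/8, 63/16, -99/16, 1287/128, -2145/128, …
Sym-product of L_f,L_g gives L₀ (≤ ord 2).
h=h₀': d/dx-closure on L₀ ⇒ L.
L = (53 + 288·x + 544·x^2 + 512·x^3 + 256·x^4) + (-2 - 36·x - 96·x^2 - 64·x^3)·Dx + (7 + 44·x + 108·x^2 + 128·x^3 + 64·x^4)·Dx^2  (order 2).
h: a_k = -12, 60, 54, -50, -65/2, 349/10, -2807/60, 44047/420, -242667/1120, 1874467/4320, …
ICs: h(0) = -12, h′(0) = 60.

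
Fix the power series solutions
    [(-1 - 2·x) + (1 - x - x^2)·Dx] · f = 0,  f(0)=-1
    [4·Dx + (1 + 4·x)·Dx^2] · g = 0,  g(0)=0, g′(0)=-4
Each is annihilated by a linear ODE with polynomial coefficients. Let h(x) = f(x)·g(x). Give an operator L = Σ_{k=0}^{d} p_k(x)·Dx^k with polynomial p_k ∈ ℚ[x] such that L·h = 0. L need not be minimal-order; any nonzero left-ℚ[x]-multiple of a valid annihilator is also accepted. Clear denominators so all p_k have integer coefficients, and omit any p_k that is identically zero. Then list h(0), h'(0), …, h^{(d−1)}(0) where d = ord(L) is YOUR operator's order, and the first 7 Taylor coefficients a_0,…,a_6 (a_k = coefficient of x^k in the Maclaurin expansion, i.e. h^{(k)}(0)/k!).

f: a_k = -1, -1, -2, -3, -5, -8, -13, …
g: a_k = 0, -4, 8, -64/3, 64, -1024/5, 2048/3, …
Product ⇒ symmetric product L₀, ord ≤ 2.
L = (6 + 16·x) + (-2 + 16·x + 20·x^2)·Dx + (-1 - 3·x + 5·x^2 + 4·x^3)·Dx^2  (order 2).
h: a_k = 0, 4, -4, 64/3, -140/3, 2692/15, -8248/15, …
ICs: h(0) = 0, h′(0) = 4.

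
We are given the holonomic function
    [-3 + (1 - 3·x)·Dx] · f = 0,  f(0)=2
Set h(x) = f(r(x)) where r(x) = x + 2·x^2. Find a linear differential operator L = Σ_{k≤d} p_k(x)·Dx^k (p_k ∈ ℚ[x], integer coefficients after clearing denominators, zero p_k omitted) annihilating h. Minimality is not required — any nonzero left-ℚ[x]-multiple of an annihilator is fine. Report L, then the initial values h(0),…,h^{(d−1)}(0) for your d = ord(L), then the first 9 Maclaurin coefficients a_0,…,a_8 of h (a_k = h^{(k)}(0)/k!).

L = (3 + 12·x) + (-1 + 3·x + 6·x^2)·Dx  (order 1).
h: a_k = 2, 6, 30, 126, 558, 2430, 10638, 46494, 203310, …
ICs: h(0) = 2.

f: a_k = 2, 6, 18, 54, 162, 486, 1458, 4374, 13122, …
f∘r: x↦r, Dx↦Dx/r' in L_f ⇒ L₀.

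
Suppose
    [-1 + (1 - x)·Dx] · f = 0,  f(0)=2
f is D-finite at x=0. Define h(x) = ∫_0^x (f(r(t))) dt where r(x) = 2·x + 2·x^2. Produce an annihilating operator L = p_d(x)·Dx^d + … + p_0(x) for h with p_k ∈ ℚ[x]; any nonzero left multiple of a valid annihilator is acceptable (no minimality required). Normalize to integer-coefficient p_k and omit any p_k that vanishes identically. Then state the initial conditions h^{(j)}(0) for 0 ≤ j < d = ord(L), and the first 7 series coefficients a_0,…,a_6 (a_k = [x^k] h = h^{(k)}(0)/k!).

L = (2 + 4·x)·Dx + (-1 + 2·x + 2·x^2)·Dx^2  (order 2).
h: a_k = 0, 2, 2, 4, 8, 88/5, 40, …
ICs: h(0) = 0, h′(0) = 2.

f: a_k = 2, 2, 2, 2, 2, 2, 2, …
f∘r: x↦r, Dx↦Dx/r' in L_f ⇒ L₀.
∫: right-multiply L₀ by Dx.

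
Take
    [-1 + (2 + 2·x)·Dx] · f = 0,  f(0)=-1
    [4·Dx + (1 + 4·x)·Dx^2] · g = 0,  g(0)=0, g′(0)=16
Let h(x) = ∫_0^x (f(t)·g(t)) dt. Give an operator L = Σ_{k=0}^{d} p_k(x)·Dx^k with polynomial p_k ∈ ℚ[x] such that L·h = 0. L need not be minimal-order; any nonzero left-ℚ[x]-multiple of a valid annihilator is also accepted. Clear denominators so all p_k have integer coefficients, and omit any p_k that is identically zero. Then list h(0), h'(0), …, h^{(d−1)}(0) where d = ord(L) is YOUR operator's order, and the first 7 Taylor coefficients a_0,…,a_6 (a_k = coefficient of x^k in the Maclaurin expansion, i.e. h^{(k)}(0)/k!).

L = (-5 + 4·x)·Dx + (12 + 12·x)·Dx^2 + (4 + 24·x + 36·x^2 + 16·x^3)·Dx^3  (order 3).
h: a_k = 0, 0, -8, 8, -101/6, 125/3, -81349/720, …
ICs: h(0) = 0, h′(0) = 0, h′′(0) = -16.

f: a_k = -1, -1/2, 1/8, -1/16, 5/128, -7/256, 21/1024, …
g: a_k = 0, 16, -32, 256/3, -256, 4096/5, -8192/3, …
Product ⇒ symmetric product L₀, ord ≤ 2.
∫: right-multiply L₀ by Dx.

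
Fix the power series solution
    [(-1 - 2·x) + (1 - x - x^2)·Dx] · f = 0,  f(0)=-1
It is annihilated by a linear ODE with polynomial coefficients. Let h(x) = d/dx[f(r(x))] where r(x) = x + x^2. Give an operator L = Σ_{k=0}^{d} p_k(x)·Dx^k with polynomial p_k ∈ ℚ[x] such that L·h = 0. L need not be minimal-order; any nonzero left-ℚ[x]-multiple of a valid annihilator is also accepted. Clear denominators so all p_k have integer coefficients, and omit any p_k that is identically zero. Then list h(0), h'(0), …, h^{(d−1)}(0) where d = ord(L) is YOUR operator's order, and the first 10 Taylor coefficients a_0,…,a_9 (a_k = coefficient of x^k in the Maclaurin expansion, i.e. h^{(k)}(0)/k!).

L = (6 + 24·x + 48·x^2 + 68·x^3 + 84·x^4 + 60·x^5 + 20·x^6) + (-1 - 3·x + 12·x^3 + 25·x^4 + 24·x^5 + 14·x^6 + 4·x^7)·Dx  (order 1).
h: a_k = -1, -6, -21, -64, -185, -516, -1393, -3688, -9612, -24740, …
ICs: h(0) = -1.

f: a_k = -1, -1, -2, -3, -5, -8, -13, -21, -34, -55, …
Change of var in L_f (x↦r) gives L₀.
Differentiate: ansatz ord ≤ ord L₀ ⇒ L.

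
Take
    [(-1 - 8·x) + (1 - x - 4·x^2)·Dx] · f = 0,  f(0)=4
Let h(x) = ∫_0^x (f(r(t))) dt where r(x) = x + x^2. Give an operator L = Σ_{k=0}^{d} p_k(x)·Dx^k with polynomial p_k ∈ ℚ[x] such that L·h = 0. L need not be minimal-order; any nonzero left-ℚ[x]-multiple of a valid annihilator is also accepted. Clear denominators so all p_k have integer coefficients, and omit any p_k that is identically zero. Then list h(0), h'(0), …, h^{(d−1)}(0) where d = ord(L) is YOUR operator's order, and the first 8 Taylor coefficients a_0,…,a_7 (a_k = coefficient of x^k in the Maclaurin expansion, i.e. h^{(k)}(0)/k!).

L = (1 + 10·x + 24·x^2 + 16·x^3)·Dx + (-1 + x + 5·x^2 + 8·x^3 + 4·x^4)·Dx^2  (order 2).
h: a_k = 0, 4, 2, 8, 19, 244/5, 416/3, 2756/7, …
ICs: h(0) = 0, h′(0) = 4.

f: a_k = 4, 4, 20, 36, 116, 260, 724, 1764, …
L₀ from L_f via x↦r, Dx↦r'^{-1}Dx.
∫: right-multiply L₀ by Dx.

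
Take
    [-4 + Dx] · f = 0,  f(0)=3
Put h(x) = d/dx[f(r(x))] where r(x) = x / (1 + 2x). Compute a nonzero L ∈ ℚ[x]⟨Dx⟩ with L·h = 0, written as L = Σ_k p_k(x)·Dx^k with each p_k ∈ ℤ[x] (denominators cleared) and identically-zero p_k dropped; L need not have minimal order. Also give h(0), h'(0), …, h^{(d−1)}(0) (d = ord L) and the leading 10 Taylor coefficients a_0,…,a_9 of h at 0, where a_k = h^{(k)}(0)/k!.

L = -8·x + (-1 - 4·x - 4·x^2)·Dx  (order 1).
h: a_k = 12, 0, -48, 128, -192, 512/5, 1280/3, -65536/35, 72704/15, -9207808/945, …
ICs: h(0) = 12.

f: a_k = 3, 12, 24, 32, 32, 128/5, 256/15, 1024/105, 512/105, 2048/945, …
Substitute x→r, Dx→(1/r')Dx; clear ⇒ L₀.
Differentiate: ansatz ord ≤ ord L₀ ⇒ L.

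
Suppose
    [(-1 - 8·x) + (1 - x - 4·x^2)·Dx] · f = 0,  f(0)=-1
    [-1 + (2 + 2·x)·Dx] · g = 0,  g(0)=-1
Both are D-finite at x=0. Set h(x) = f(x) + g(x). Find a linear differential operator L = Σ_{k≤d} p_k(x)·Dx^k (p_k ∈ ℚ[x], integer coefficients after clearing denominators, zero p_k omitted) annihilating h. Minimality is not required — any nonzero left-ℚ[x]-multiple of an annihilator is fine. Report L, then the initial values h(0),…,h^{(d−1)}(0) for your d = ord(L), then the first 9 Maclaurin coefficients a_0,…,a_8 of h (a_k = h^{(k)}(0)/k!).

L = (-21 - 75·x - 228·x^2 - 160·x^3) + (41 + 174·x + 609·x^2 + 872·x^3 + 400·x^4)·Dx + (-2 - 38·x - 30·x^2 + 198·x^3 + 352·x^4 + 160·x^5)·Dx^2  (order 2).
h: a_k = -2, -3/2, -39/8, -145/16, -3707/128, -16647/256, -185323/1024, -903201/2048, -38174291/32768, …
ICs: h(0) = -2, h′(0) = -3/2.

f: a_k = -1, -1, -5, -9, -29, -65, -181, -441, -1165, …
g: a_k = -1, -1/2, 1/8, -1/16, 5/128, -7/256, 21/1024, -33/2048, 429/32768, …
Weyl lclm of L_f,L_g ⇒ L₀ (ord ≤ 2).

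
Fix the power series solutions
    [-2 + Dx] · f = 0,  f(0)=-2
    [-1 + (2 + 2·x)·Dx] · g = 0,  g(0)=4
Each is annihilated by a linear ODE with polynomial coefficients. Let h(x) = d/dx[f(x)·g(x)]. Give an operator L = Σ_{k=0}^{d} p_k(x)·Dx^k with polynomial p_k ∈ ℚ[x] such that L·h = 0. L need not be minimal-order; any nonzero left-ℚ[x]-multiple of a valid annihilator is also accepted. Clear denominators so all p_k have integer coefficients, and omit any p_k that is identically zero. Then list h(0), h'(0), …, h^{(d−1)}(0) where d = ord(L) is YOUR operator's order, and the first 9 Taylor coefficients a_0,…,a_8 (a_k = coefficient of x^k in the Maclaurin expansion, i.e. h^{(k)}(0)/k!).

L = (23 + 40·x + 16·x^2) + (-10 - 18·x - 8·x^2)·Dx  (order 1).
h: a_k = -20, -46, -103/2, -449/12, -1949/96, -1643/192, -36047/11520, -135617/161280, -815221/2580480, …
ICs: h(0) = -20.

f: a_k = -2, -4, -4, -8/3, -4/3, -8/15, -8/45, -16/315, -4/315, …
g: a_k = 4, 2, -1/2, 1/4, -5/32, 7/64, -21/256, 33/512, -429/8192, …
f·g: L₀ = L_f ⊗_s L_g, ord ≤ 1·1.
Differentiate: ansatz ord ≤ ord L₀ ⇒ L.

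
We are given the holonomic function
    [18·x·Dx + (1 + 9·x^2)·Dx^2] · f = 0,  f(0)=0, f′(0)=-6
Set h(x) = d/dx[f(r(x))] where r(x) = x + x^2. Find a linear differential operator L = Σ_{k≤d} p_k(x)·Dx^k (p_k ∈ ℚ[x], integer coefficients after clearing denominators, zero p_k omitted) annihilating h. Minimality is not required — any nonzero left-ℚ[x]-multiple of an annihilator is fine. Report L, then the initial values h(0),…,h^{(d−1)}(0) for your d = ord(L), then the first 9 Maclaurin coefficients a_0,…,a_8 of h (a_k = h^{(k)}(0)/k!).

f: a_k = 0, -6, 0, 18, 0, -486/5, 0, 4374/7, 0, …
f∘r: x↦r, Dx↦Dx/r' in L_f ⇒ L₀.
h=h₀': d/dx-closure on L₀ ⇒ L.
L = (-2 + 18·x + 72·x^2 + 108·x^3 + 54·x^4) + (1 + 2·x + 9·x^2 + 36·x^3 + 45·x^4 + 18·x^5)·Dx  (order 1).
h: a_k = -6, -12, 54, 216, -216, -2808, -2430, 27216, 74358, …
ICs: h(0) = -6.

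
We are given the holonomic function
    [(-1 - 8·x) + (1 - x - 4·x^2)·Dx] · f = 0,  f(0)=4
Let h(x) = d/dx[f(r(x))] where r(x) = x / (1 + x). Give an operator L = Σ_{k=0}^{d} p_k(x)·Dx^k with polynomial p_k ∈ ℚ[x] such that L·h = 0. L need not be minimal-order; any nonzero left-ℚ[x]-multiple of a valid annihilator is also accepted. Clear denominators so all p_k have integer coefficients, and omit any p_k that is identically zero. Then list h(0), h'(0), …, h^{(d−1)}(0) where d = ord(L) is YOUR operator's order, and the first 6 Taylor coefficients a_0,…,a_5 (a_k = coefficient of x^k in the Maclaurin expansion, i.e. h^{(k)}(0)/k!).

L = (8 + 24·x + 120·x^2 + 72·x^3) + (-1 - 11·x - 15·x^2 + 31·x^3 + 36·x^4)·Dx  (order 1).
h: a_k = 4, 32, 0, 256, -320, 1920, …
ICs: h(0) = 4.

f: a_k = 4, 4, 20, 36, 116, 260, …
L₀ from L_f via x↦r, Dx↦r'^{-1}Dx.
Differentiate: ansatz ord ≤ ord L₀ ⇒ L.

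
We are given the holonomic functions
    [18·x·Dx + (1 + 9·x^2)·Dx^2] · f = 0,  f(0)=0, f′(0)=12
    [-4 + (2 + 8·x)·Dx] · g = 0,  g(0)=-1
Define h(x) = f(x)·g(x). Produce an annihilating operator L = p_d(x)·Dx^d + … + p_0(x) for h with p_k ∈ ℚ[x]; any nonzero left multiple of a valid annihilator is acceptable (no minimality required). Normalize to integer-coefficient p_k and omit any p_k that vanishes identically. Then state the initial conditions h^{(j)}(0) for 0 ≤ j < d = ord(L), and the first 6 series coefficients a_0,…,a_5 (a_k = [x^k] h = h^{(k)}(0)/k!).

f: a_k = 0, 12, 0, -36, 0, 972/5, …
g: a_k = -1, -2, 2, -4, 10, -28, …
Product ⇒ symmetric product L₀, ord ≤ 2.
L = (12 - 36·x - 36·x^2) + (-4 + 2·x + 108·x^2 + 144·x^3)·Dx + (1 + 8·x + 25·x^2 + 72·x^3 + 144·x^4)·Dx^2  (order 2).
h: a_k = 0, -12, -24, 60, 24, -732/5, …
ICs: h(0) = 0, h′(0) = -12.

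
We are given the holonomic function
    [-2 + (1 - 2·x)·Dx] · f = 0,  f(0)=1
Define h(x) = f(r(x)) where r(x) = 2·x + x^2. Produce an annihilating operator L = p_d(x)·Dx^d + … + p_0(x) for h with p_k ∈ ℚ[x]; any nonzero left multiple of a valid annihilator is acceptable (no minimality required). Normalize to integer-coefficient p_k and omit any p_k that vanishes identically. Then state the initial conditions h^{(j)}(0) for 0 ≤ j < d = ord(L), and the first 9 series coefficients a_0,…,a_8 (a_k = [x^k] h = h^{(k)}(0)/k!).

f: a_k = 1, 2, 4, 8, 16, 32, 64, 128, 256, …
Substitute x→r, Dx→(1/r')Dx; clear ⇒ L₀.
L = (4 + 4·x) + (-1 + 4·x + 2·x^2)·Dx  (order 1).
h: a_k = 1, 4, 18, 80, 356, 1584, 7048, 31360, 139536, …
ICs: h(0) = 1.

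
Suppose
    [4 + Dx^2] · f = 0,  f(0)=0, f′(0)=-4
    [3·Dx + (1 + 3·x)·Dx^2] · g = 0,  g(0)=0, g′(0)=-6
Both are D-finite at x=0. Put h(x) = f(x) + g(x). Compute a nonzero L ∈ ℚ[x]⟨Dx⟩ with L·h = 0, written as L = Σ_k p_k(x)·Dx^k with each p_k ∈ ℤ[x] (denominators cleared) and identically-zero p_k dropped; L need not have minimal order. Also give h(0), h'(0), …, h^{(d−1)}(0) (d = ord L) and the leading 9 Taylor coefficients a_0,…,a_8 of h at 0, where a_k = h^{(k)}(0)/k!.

L = (348 + 144·x + 216·x^2)·Dx + (44 + 180·x + 216·x^2 + 216·x^3)·Dx^2 + (87 + 36·x + 54·x^2)·Dx^3 + (11 + 45·x + 54·x^2 + 54·x^3)·Dx^4  (order 4).
h: a_k = 0, -10, 9, -46/3, 81/2, -1466/15, 243, -196814/315, 6561/4, …
ICs: h(0) = 0, h′(0) = -10, h′′(0) = 18, h′′′(0) = -92.

f: a_k = 0, -4, 0, 8/3, 0, -8/15, 0, 16/315, 0, …
g: a_k = 0, -6, 9, -18, 81/2, -486/5, 243, -4374/7, 6561/4, …
Weyl lclm of L_f,L_g ⇒ L₀ (ord ≤ 4).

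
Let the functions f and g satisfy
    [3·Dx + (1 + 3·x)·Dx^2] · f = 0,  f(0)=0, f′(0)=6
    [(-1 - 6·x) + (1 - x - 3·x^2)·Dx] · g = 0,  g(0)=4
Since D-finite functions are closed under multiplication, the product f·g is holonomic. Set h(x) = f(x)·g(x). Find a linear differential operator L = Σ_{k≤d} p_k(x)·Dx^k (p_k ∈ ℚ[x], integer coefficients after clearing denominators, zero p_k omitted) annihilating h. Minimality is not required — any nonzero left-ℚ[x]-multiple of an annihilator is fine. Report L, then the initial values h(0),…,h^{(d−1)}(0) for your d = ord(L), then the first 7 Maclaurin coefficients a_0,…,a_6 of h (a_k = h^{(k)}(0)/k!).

f: a_k = 0, 6, -9, 18, -81/2, 486/5, -243, …
g: a_k = 4, 4, 16, 28, 76, 160, 388, …
Product ⇒ symmetric product L₀, ord ≤ 2.
L = (9 + 36·x) + (-1 + 21·x + 45·x^2)·Dx + (-1 - 2·x + 6·x^2 + 9·x^3)·Dx^2  (order 2).
h: a_k = 0, 24, -12, 132, -66, 3594/5, -2256/5, …
ICs: h(0) = 0, h′(0) = 24.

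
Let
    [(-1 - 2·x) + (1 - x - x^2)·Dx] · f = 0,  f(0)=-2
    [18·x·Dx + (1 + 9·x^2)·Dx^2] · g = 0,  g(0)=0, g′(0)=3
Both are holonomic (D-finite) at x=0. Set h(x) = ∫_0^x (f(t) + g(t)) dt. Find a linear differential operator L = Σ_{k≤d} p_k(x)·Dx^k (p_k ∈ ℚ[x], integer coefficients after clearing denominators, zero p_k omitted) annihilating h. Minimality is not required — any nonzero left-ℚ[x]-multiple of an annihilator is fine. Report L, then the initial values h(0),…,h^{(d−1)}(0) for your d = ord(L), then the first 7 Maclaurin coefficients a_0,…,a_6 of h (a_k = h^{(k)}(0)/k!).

L = (-36 + 144·x + 1440·x^2 + 2376·x^3 + 3186·x^4 + 486·x^6)·Dx^2 + (18 + 24·x - 108·x^2 + 444·x^3 + 2313·x^4 + 2178·x^5 + 243·x^6 + 486·x^7)·Dx^3 + (-2 - 10·x - 34·x^2 - 48·x^3 - 123·x^4 + 387·x^5 + 198·x^6 + 81·x^7 + 81·x^8)·Dx^4  (order 4).
h: a_k = 0, -2, 1/2, -4/3, -15/4, -2, 163/30, …
ICs: h(0) = 0, h′(0) = -2, h′′(0) = 1, h′′′(0) = -8.

f: a_k = -2, -2, -4, -6, -10, -16, -26, …
g: a_k = 0, 3, 0, -9, 0, 243/5, 0, …
L₀ := lclm(L_f,L_g); ord L₀ ≤ 1+2.
h=∫h₀ ⇒ L = L₀·Dx.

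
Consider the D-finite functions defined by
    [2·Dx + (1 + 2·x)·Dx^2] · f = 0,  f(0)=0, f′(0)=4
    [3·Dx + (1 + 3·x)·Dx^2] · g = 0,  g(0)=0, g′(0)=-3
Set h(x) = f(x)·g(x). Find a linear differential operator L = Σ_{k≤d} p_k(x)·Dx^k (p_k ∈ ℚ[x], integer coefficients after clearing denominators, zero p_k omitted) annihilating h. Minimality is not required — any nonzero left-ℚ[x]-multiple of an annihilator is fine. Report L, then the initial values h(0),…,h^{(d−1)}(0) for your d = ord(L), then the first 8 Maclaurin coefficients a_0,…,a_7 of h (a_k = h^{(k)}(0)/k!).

f: a_k = 0, 4, -4, 16/3, -8, 64/5, -64/3, 256/7, …
g: a_k = 0, -3, 9/2, -9, 81/4, -243/5, 243/2, -2187/7, …
h₀=f·g: eliminate ⇒ L₀, order ≤ 2·2.
L = (156 + 720·x + 864·x^2)·Dx + (310 + 2244·x + 5400·x^2 + 4320·x^3)·Dx^2 + (88 + 860·x + 3132·x^2 + 5040·x^3 + 3024·x^4)·Dx^3 + (5 + 62·x + 305·x^2 + 744·x^3 + 900·x^4 + 432·x^5)·Dx^4  (order 4).
h: a_k = 0, 0, -12, 30, -70, 165, -1989/5, 982, …
ICs: h(0) = 0, h′(0) = 0, h′′(0) = -24, h′′′(0) = 180.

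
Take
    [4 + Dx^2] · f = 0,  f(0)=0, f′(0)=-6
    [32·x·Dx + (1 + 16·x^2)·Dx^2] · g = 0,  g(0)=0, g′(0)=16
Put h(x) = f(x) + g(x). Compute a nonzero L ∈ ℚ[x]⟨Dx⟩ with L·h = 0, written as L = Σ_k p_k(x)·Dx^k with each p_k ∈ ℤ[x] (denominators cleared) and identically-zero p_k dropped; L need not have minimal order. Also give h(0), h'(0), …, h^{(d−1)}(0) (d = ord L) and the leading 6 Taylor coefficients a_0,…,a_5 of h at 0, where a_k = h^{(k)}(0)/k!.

L = (-6016·x + 102400·x^3 + 32768·x^5)·Dx + (-28 + 1216·x^2 + 27648·x^4 + 16384·x^6)·Dx^2 + (-1504·x + 25600·x^3 + 8192·x^5)·Dx^3 + (-7 + 304·x^2 + 6912·x^4 + 4096·x^6)·Dx^4  (order 4).
h: a_k = 0, 10, 0, -244/3, 0, 4092/5, …
ICs: h(0) = 0, h′(0) = 10, h′′(0) = 0, h′′′(0) = -488.

f: a_k = 0, -6, 0, 4, 0, -4/5, …
g: a_k = 0, 16, 0, -256/3, 0, 4096/5, …
Weyl lclm of L_f,L_g ⇒ L₀ (ord ≤ 4).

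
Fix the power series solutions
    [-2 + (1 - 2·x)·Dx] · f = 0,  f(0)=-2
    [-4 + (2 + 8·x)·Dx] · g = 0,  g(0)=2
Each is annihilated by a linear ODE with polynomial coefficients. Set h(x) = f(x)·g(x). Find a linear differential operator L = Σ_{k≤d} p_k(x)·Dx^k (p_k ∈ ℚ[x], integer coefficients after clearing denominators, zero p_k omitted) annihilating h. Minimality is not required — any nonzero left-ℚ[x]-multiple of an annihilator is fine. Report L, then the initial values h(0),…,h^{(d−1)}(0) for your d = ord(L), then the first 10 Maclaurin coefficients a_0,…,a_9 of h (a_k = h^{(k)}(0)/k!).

L = (4 + 4·x) + (-1 - 2·x + 8·x^2)·Dx  (order 1).
h: a_k = -4, -16, -24, -64, -88, -288, -240, -1536, 360, -10720, …
ICs: h(0) = -4.

f: a_k = -2, -4, -8, -16, -32, -64, -128, -256, -512, -1024, …
g: a_k = 2, 4, -4, 8, -20, 56, -168, 528, -1716, 5720, …
h₀=f·g: eliminate ⇒ L₀, order ≤ 1·1.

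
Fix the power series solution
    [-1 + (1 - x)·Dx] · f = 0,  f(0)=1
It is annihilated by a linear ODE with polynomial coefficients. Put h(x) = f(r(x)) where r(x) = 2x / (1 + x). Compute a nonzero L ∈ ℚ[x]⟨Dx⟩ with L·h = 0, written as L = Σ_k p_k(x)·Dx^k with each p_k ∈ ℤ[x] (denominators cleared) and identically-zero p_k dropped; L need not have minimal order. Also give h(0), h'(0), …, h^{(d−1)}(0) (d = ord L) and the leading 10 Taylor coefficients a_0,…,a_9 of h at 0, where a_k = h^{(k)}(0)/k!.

L = 2 + (-1 + x^2)·Dx  (order 1).
h: a_k = 1, 2, 2, 2, 2, 2, 2, 2, 2, 2, …
ICs: h(0) = 1.

f: a_k = 1, 1, 1, 1, 1, 1, 1, 1, 1, 1, …
h₀=f(r): pull back L_f along r ⇒ L₀.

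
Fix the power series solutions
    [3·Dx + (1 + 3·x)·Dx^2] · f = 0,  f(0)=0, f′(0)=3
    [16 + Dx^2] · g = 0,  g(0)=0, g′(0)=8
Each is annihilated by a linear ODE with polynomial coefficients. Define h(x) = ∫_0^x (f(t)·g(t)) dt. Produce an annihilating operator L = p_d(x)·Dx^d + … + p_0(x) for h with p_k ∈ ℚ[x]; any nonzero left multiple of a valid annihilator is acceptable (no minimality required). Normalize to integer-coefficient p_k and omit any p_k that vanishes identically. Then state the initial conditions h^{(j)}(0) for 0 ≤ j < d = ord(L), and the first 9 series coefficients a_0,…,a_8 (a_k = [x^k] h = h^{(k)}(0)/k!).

f: a_k = 0, 3, -9/2, 9, -81/4, 243/5, -243/2, 2187/7, -6561/8, …
g: a_k = 0, 8, 0, -64/3, 0, 256/15, 0, -2048/315, 0, …
f·g: L₀ = L_f ⊗_s L_g, ord ≤ 2·2.
Integrate: L := L₀·Dx.
L = (2272 + 127488·x + 781056·x^2 + 1769472·x^3 + 1327104·x^4)·Dx + (4416 + 50112·x + 165888·x^2 + 165888·x^3)·Dx^2 + (1022 + 19392·x + 102816·x^2 + 221184·x^3 + 165888·x^4)·Dx^3 + (276 + 3132·x + 10368·x^2 + 10368·x^3)·Dx^4 + (55 + 714·x + 3375·x^2 + 6912·x^3 + 5184·x^4)·Dx^5  (order 5).
h: a_k = 0, 0, 0, 8, -9, 8/5, -11, 248/7, -771/10, …
ICs: h(0) = 0, h′(0) = 0, h′′(0) = 0, h′′′(0) = 48, h′′′′(0) = -216.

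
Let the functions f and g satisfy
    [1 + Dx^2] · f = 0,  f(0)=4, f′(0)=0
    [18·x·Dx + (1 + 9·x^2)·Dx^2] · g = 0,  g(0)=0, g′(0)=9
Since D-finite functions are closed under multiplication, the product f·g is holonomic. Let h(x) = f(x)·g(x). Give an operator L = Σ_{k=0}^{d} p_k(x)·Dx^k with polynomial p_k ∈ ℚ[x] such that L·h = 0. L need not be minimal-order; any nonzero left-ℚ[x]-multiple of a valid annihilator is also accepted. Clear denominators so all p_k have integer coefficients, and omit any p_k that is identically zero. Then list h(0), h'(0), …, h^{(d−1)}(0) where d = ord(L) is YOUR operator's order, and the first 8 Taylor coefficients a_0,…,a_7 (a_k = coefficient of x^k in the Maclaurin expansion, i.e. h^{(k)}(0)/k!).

f: a_k = 4, 0, -2, 0, 1/6, 0, -1/180, 0, …
g: a_k = 0, 9, 0, -27, 0, 729/5, 0, -6561/7, …
Sym-product of L_f,L_g gives L₀ (≤ ord 4).
L = (370 + 9594·x^2 + 4131·x^4 + 2916·x^6 + 6561·x^8) + (684·x + 6804·x^3 + 8748·x^5 + 26244·x^7)·Dx + (380 + 9792·x^2 + 5346·x^4 + 5832·x^6 + 13122·x^8)·Dx^2 + (684·x + 6804·x^3 + 8748·x^5 + 26244·x^7)·Dx^3 + (10 + 198·x^2 + 1215·x^4 + 2916·x^6 + 6561·x^8)·Dx^4  (order 4).
h: a_k = 0, 36, 0, -126, 0, 6387/10, 0, -566341/140, …
ICs: h(0) = 0, h′(0) = 36, h′′(0) = 0, h′′′(0) = -756.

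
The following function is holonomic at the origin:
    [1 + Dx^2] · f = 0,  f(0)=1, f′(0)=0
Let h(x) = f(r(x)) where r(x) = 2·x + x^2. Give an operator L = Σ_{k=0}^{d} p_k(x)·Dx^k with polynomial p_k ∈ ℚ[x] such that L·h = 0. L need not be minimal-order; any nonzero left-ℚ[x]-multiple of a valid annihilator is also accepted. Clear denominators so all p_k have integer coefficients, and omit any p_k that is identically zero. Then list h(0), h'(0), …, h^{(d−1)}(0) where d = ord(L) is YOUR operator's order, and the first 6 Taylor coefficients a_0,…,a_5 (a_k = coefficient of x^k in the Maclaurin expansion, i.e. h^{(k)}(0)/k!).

f: a_k = 1, 0, -1/2, 0, 1/24, 0, …
L₀ from L_f via x↦r, Dx↦r'^{-1}Dx.
L = (4 + 12·x + 12·x^2 + 4·x^3) - Dx + (1 + x)·Dx^2  (order 2).
h: a_k = 1, 0, -2, -2, 1/6, 4/3, …
ICs: h(0) = 1, h′(0) = 0.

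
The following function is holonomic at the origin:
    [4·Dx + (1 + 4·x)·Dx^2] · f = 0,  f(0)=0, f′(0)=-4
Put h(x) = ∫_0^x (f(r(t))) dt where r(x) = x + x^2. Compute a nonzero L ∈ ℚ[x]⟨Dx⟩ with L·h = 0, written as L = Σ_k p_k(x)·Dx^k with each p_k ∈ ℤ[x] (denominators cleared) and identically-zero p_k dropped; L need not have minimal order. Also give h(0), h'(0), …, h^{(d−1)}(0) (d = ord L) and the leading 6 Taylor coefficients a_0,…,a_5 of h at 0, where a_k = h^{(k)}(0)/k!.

L = 2·Dx^2 + (1 + 2·x)·Dx^3  (order 3).
h: a_k = 0, 0, -2, 4/3, -4/3, 8/5, …
ICs: h(0) = 0, h′(0) = 0, h′′(0) = -4.

f: a_k = 0, -4, 8, -64/3, 64, -1024/5, …
h₀=f(r): pull back L_f along r ⇒ L₀.
∫: right-multiply L₀ by Dx.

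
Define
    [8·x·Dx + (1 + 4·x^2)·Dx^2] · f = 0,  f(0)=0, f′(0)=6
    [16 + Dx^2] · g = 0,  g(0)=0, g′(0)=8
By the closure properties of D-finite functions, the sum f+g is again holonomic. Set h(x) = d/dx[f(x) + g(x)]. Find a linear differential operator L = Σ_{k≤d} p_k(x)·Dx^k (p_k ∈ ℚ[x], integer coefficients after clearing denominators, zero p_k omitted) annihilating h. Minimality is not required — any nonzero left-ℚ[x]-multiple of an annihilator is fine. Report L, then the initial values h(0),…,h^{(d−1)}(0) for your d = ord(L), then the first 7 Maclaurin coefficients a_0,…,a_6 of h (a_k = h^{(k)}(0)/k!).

f: a_k = 0, 6, 0, -8, 0, 96/5, 0, …
g: a_k = 0, 8, 0, -64/3, 0, 256/15, 0, …
L₀ := lclm(L_f,L_g); ord L₀ ≤ 2+2.
Differentiate: ansatz ord ≤ ord L₀ ⇒ L.
L = (-512·x + 5120·x^3 + 4096·x^5) + (16 + 512·x^2 + 2304·x^4 + 2048·x^6)·Dx + (-32·x + 320·x^3 + 256·x^5)·Dx^2 + (1 + 32·x^2 + 144·x^4 + 128·x^6)·Dx^3  (order 3).
h: a_k = 14, 0, -88, 0, 544/3, 0, -19328/45, …
ICs: h(0) = 14, h′(0) = 0, h′′(0) = -176.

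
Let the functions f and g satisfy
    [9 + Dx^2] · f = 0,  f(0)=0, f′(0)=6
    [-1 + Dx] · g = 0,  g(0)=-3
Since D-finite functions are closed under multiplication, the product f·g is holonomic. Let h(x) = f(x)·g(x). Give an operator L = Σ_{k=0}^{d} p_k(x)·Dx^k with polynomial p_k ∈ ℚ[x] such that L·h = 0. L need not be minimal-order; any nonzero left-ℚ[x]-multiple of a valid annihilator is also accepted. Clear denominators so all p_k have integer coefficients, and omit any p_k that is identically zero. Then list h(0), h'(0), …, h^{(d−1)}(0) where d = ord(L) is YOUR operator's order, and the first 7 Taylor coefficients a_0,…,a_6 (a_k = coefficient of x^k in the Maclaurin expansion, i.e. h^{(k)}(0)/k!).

L = 10 - 2·Dx + Dx^2  (order 2).
h: a_k = 0, -18, -18, 18, 24, 3/5, -39/5, …
ICs: h(0) = 0, h′(0) = -18.

f: a_k = 0, 6, 0, -9, 0, 81/20, 0, …
g: a_k = -3, -3, -3/2, -1/2, -1/8, -1/40, -1/240, …
Sym-product of L_f,L_g gives L₀ (≤ ord 2).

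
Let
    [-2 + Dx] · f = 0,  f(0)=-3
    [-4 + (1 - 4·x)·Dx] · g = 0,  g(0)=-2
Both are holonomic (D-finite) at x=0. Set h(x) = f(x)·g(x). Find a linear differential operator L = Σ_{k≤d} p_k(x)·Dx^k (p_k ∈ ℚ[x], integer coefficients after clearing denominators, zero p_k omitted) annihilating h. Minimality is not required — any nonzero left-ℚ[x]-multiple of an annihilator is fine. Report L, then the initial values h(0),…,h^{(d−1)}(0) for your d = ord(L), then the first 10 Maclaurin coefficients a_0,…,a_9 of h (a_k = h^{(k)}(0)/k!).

L = (6 - 8·x) + (-1 + 4·x)·Dx  (order 1).
h: a_k = 6, 36, 156, 632, 2532, 50648/5, 607784/15, 5672656/35, 68071876/105, 2450587544/945, …
ICs: h(0) = 6.

f: a_k = -3, -6, -6, -4, -2, -4/5, -4/15, -8/105, -2/105, -4/945, …
g: a_k = -2, -8, -32, -128, -512, -2048, -8192, -32768, -131072, -524288, …
L₀ := L_f ⊗_s L_g (sym. prod.), ord ≤ 1.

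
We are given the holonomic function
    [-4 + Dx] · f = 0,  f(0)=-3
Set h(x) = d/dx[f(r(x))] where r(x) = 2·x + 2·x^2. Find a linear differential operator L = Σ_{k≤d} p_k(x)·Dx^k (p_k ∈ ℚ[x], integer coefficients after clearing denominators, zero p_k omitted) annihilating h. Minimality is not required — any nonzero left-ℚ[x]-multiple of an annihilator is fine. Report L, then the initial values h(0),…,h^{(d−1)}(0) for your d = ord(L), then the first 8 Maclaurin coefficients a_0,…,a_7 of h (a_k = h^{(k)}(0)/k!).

L = (10 + 32·x + 32·x^2) + (-1 - 2·x)·Dx  (order 1).
h: a_k = -24, -240, -1344, -5504, -18176, -255488/5, -378880/3, -29462528/105, …
ICs: h(0) = -24.

f: a_k = -3, -12, -24, -32, -32, -128/5, -256/15, -1024/105, …
f∘r: x↦r, Dx↦Dx/r' in L_f ⇒ L₀.
Differentiate: ansatz ord ≤ ord L₀ ⇒ L.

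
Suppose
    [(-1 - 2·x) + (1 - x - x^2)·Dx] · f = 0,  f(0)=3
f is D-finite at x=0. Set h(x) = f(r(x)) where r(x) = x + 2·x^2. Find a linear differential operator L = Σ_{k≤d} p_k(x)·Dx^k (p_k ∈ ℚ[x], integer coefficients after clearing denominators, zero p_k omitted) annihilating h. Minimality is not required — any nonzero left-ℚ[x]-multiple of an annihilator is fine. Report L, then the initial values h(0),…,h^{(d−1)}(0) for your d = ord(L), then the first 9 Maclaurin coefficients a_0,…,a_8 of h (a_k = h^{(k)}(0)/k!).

f: a_k = 3, 3, 6, 9, 15, 24, 39, 63, 102, …
L₀ from L_f via x↦r, Dx↦r'^{-1}Dx.
L = (1 + 6·x + 12·x^2 + 16·x^3) + (-1 + x + 3·x^2 + 4·x^3 + 4·x^4)·Dx  (order 1).
h: a_k = 3, 3, 12, 33, 93, 252, 711, 1971, 5484, …
ICs: h(0) = 3.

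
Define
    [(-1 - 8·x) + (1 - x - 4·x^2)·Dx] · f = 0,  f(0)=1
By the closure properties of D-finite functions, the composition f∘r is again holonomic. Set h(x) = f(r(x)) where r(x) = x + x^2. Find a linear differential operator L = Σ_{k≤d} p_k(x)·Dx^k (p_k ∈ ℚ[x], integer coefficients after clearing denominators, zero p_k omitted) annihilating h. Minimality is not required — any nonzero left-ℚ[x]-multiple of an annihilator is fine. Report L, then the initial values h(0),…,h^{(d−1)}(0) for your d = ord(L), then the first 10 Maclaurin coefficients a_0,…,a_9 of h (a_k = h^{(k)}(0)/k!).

L = (1 + 10·x + 24·x^2 + 16·x^3) + (-1 + x + 5·x^2 + 8·x^3 + 4·x^4)·Dx  (order 1).
h: a_k = 1, 1, 6, 19, 61, 208, 689, 2293, 7646, 25455, …
ICs: h(0) = 1.

f: a_k = 1, 1, 5, 9, 29, 65, 181, 441, 1165, 2929, …
L₀ from L_f via x↦r, Dx↦r'^{-1}Dx.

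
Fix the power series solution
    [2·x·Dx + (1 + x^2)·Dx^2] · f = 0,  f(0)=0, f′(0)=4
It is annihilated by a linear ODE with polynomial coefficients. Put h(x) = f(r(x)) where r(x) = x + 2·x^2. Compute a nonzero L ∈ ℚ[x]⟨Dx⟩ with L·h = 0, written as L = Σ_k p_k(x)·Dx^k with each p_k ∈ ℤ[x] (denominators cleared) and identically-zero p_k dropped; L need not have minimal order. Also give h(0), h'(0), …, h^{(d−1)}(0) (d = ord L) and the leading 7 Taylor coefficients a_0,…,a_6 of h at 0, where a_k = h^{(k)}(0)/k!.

L = (-4 + 2·x + 16·x^2 + 48·x^3 + 48·x^4)·Dx + (1 + 4·x + x^2 + 8·x^3 + 20·x^4 + 16·x^5)·Dx^2  (order 2).
h: a_k = 0, 4, 8, -4/3, -8, -76/5, -8/3, …
ICs: h(0) = 0, h′(0) = 4.

f: a_k = 0, 4, 0, -4/3, 0, 4/5, 0, …
Change of var in L_f (x↦r) gives L₀.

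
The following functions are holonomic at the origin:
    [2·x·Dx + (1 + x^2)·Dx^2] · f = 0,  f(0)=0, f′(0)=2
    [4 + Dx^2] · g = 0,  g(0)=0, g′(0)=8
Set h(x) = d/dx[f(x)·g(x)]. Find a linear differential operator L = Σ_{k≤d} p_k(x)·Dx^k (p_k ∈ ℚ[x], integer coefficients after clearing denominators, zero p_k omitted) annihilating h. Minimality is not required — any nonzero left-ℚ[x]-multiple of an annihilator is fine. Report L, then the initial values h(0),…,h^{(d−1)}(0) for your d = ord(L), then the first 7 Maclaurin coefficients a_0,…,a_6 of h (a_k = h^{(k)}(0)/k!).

f: a_k = 0, 2, 0, -2/3, 0, 2/5, 0, …
g: a_k = 0, 8, 0, -16/3, 0, 16/15, 0, …
Sym-product of L_f,L_g gives L₀ (≤ ord 4).
h₀' ⇒ L via d/dx closure of L₀.
L = (512 + 1824·x^2 + 2768·x^4 + 1920·x^6 + 912·x^8 + 320·x^10 + 64·x^12) + (248·x + 944·x^3 + 1240·x^5 + 800·x^7 + 320·x^9 + 64·x^11)·Dx + (168 + 652·x^2 + 1080·x^4 + 892·x^6 + 488·x^8 + 176·x^10 + 32·x^12)·Dx^2 + (62·x + 236·x^3 + 310·x^5 + 200·x^7 + 80·x^9 + 16·x^11)·Dx^3 + (10 + 49·x^2 + 97·x^4 + 103·x^6 + 65·x^8 + 24·x^10 + 4·x^12)·Dx^4  (order 4).
h: a_k = 0, 32, 0, -64, 0, 160/3, 0, …
ICs: h(0) = 0, h′(0) = 32, h′′(0) = 0, h′′′(0) = -384.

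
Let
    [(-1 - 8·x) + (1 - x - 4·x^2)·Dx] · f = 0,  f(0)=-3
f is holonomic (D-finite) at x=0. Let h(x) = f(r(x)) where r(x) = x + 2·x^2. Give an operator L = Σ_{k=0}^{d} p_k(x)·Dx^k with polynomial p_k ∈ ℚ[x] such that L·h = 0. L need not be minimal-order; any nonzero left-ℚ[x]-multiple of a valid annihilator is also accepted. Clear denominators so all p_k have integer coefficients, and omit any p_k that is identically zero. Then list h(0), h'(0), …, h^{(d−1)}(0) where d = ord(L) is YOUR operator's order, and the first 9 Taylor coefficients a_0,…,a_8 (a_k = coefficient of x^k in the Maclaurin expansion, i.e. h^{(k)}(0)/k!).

f: a_k = -3, -3, -15, -27, -87, -195, -543, -1323, -3495, …
Change of var in L_f (x↦r) gives L₀.
L = (1 + 12·x + 48·x^2 + 64·x^3) + (-1 + x + 6·x^2 + 16·x^3 + 16·x^4)·Dx  (order 1).
h: a_k = -3, -3, -21, -87, -309, -1215, -4797, -18423, -71589, …
ICs: h(0) = -3.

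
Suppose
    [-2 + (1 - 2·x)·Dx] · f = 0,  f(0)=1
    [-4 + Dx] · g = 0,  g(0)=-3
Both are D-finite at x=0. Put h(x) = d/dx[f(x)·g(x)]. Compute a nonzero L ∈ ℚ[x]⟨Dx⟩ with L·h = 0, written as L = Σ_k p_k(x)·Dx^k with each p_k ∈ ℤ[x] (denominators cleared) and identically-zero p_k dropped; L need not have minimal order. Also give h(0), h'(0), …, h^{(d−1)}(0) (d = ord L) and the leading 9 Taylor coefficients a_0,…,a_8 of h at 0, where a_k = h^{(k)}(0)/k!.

f: a_k = 1, 2, 4, 8, 16, 32, 64, 128, 256, …
g: a_k = -3, -12, -24, -32, -32, -128/5, -256/15, -1024/105, -512/105, …
Sym-product of L_f,L_g gives L₀ (≤ ord 1).
h=h₀': d/dx-closure on L₀ ⇒ L.
L = (20 - 48·x + 32·x^2) + (-3 + 10·x - 8·x^2)·Dx  (order 1).
h: a_k = -18, -120, -456, -1344, -3488, -42368/5, -19840, -4765696/105, -10724864/105, …
ICs: h(0) = -18.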